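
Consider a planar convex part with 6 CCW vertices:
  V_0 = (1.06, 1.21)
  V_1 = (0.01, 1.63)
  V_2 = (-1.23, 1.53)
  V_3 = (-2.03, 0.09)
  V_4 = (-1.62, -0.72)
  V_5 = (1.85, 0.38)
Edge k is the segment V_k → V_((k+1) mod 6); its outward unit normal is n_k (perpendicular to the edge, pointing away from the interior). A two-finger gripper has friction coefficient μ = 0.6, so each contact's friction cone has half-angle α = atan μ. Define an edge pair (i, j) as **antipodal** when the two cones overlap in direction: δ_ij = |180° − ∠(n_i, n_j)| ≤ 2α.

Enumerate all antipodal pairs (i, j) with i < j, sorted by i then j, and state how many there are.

count = 5; pairs: (0,3), (0,4), (1,4), (2,4), (3,5)

α = atan 0.6 = 30.96°;  2α = 61.93°
n_0 = (+0.3714, +0.9285)
n_1 = (-0.0804, +0.9968)
n_2 = (-0.8742, +0.4856)
n_3 = (-0.8922, -0.4516)
n_4 = (+0.3022, -0.9532)
n_5 = (+0.7243, +0.6894)
  (0,1): δ = 153.59°  ·
  (0,2): δ = 97.25°  ·
  (0,3): δ = 41.35°  ✓
  (0,4): δ = 39.39°  ✓
  (0,5): δ = 155.39°  ·
  (1,2): δ = 123.67°  ·
  (1,3): δ = 67.76°  ·
  (1,4): δ = 12.98°  ✓
  (1,5): δ = 128.97°  ·
  (2,3): δ = 124.10°  ·
  (2,4): δ = 43.36°  ✓
  (2,5): δ = 72.64°  ·
  (3,4): δ = 99.26°  ·
  (3,5): δ = 16.74°  ✓
  (4,5): δ = 64.00°  ·
antipodal pairs: 5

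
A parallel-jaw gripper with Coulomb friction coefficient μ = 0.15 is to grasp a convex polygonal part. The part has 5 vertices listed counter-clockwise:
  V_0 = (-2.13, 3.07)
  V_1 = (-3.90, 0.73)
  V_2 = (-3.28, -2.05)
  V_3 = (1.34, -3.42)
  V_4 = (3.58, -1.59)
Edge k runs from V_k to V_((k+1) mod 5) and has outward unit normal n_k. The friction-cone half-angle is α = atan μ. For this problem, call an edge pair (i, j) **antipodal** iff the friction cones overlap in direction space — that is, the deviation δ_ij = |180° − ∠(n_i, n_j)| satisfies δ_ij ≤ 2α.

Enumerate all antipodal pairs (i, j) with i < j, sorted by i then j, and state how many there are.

α = atan 0.15 = 8.53°;  2α = 17.06°
n_0 = (-0.7975, +0.6033)
n_1 = (-0.9760, -0.2177)
n_2 = (-0.2843, -0.9587)
n_3 = (+0.6327, -0.7744)
n_4 = (+0.6323, +0.7747)
  (0,1): δ = 130.32°  ·
  (0,2): δ = 69.41°  ·
  (0,3): δ = 13.65°  ✓
  (0,4): δ = 87.89°  ·
  (1,2): δ = 119.09°  ·
  (1,3): δ = 63.32°  ·
  (1,4): δ = 38.21°  ·
  (2,3): δ = 124.24°  ·
  (2,4): δ = 22.70°  ·
  (3,4): δ = 78.47°  ·
antipodal pairs: 1

count = 1; pairs: (0,3)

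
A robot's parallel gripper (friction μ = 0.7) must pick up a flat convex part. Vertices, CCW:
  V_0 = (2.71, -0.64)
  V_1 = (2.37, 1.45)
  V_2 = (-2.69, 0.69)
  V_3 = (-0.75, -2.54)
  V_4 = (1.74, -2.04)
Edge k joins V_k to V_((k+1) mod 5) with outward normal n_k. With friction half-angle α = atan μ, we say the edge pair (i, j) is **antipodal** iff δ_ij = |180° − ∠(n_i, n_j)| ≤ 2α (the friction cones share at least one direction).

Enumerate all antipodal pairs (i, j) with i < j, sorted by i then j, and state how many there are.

count = 5; pairs: (0,2), (1,2), (1,3), (1,4), (2,4)

α = atan 0.7 = 34.99°;  2α = 69.98°
n_0 = (+0.9870, +0.1606)
n_1 = (-0.1485, +0.9889)
n_2 = (-0.8573, -0.5149)
n_3 = (+0.1969, -0.9804)
n_4 = (+0.8220, -0.5695)
  (0,1): δ = 90.70°  ·
  (0,2): δ = 21.75°  ✓
  (0,3): δ = 92.11°  ·
  (0,4): δ = 136.04°  ·
  (1,2): δ = 67.55°  ✓
  (1,3): δ = 2.81°  ✓
  (1,4): δ = 46.74°  ✓
  (2,3): δ = 109.64°  ·
  (2,4): δ = 65.71°  ✓
  (3,4): δ = 136.07°  ·
antipodal pairs: 5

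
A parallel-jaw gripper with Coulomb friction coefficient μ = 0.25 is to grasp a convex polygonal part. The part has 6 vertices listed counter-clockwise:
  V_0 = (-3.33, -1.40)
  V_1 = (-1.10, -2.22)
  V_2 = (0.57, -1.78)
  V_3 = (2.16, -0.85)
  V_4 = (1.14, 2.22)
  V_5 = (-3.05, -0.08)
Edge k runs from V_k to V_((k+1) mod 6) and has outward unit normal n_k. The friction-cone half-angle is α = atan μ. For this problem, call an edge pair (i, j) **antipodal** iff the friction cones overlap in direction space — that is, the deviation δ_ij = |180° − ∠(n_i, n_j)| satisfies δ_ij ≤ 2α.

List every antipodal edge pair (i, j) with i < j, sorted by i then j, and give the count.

α = atan 0.25 = 14.04°;  2α = 28.07°
n_0 = (-0.3451, -0.9386)
n_1 = (+0.2548, -0.9670)
n_2 = (+0.5049, -0.8632)
n_3 = (+0.9490, +0.3153)
n_4 = (-0.4812, +0.8766)
n_5 = (-0.9782, +0.2075)
  (0,1): δ = 145.05°  ·
  (0,2): δ = 129.49°  ·
  (0,3): δ = 51.43°  ·
  (0,4): δ = 48.95°  ·
  (0,5): δ = 98.21°  ·
  (1,2): δ = 164.44°  ·
  (1,3): δ = 86.38°  ·
  (1,4): δ = 14.00°  ✓
  (1,5): δ = 63.26°  ·
  (2,3): δ = 101.94°  ·
  (2,4): δ = 1.56°  ✓
  (2,5): δ = 47.70°  ·
  (3,4): δ = 79.62°  ·
  (3,5): δ = 30.36°  ·
  (4,5): δ = 130.74°  ·
antipodal pairs: 2

count = 2; pairs: (1,4), (2,4)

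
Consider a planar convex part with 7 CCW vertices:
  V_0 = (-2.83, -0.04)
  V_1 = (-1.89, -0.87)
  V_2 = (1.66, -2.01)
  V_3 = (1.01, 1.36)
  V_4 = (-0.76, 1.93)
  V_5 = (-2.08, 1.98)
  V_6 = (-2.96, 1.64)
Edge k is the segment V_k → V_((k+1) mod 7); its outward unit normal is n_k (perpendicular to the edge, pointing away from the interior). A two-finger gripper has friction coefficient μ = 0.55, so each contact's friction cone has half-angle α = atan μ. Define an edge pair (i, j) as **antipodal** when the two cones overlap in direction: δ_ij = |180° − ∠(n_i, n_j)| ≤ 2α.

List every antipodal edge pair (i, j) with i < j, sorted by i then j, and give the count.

α = atan 0.55 = 28.81°;  2α = 57.62°
n_0 = (-0.6619, -0.7496)
n_1 = (-0.3057, -0.9521)
n_2 = (+0.9819, +0.1894)
n_3 = (+0.3065, +0.9519)
n_4 = (+0.0379, +0.9993)
n_5 = (-0.3604, +0.9328)
n_6 = (-0.9970, -0.0772)
  (0,1): δ = 156.36°  ·
  (0,2): δ = 37.64°  ✓
  (0,3): δ = 23.59°  ✓
  (0,4): δ = 39.27°  ✓
  (0,5): δ = 62.57°  ·
  (0,6): δ = 135.87°  ·
  (1,2): δ = 61.28°  ·
  (1,3): δ = 0.05°  ✓
  (1,4): δ = 15.63°  ✓
  (1,5): δ = 38.93°  ✓
  (1,6): δ = 112.23°  ·
  (2,3): δ = 118.77°  ·
  (2,4): δ = 103.09°  ·
  (2,5): δ = 79.79°  ·
  (2,6): δ = 6.49°  ✓
  (3,4): δ = 164.32°  ·
  (3,5): δ = 141.02°  ·
  (3,6): δ = 67.72°  ·
  (4,5): δ = 156.71°  ·
  (4,6): δ = 83.41°  ·
  (5,6): δ = 106.70°  ·
antipodal pairs: 7

count = 7; pairs: (0,2), (0,3), (0,4), (1,3), (1,4), (1,5), (2,6)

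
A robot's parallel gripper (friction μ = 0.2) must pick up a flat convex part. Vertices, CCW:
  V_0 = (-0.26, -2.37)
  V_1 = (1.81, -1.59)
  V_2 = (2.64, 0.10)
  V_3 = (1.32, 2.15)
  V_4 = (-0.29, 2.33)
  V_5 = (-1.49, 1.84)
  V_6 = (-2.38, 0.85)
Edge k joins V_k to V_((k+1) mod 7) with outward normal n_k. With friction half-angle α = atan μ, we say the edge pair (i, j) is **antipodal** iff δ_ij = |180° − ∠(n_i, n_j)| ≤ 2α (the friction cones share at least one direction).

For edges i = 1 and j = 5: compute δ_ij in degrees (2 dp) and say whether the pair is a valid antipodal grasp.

δ = 15.80°, valid

α = atan 0.2 = 11.31°;  2α = 22.62°
edge 1: e_1 = (+0.83, +1.69);  n_1 = (+0.8976, -0.4408)
edge 5: e_5 = (-0.89, -0.99);  n_5 = (-0.7437, +0.6685)
∠(n_1, n_5) = 164.20°
δ = |180° − 164.20°| = 15.80°
15.80° ≤ 2α = 22.62°  →  valid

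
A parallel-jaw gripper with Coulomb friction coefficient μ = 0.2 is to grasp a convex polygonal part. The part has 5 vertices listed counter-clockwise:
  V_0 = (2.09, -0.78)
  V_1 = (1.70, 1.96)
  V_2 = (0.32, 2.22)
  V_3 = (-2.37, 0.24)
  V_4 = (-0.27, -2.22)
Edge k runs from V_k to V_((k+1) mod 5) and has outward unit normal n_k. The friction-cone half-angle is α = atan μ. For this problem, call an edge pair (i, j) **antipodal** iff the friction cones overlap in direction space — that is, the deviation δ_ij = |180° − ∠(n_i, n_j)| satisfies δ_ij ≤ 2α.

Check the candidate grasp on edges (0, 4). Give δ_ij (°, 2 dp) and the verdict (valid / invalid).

α = atan 0.2 = 11.31°;  2α = 22.62°
edge 0: e_0 = (-0.39, +2.74);  n_0 = (+0.9900, +0.1409)
edge 4: e_4 = (+2.36, +1.44);  n_4 = (+0.5209, -0.8536)
∠(n_0, n_4) = 66.71°
δ = |180° − 66.71°| = 113.29°
113.29° > 2α = 22.62°  →  invalid

δ = 113.29°, invalid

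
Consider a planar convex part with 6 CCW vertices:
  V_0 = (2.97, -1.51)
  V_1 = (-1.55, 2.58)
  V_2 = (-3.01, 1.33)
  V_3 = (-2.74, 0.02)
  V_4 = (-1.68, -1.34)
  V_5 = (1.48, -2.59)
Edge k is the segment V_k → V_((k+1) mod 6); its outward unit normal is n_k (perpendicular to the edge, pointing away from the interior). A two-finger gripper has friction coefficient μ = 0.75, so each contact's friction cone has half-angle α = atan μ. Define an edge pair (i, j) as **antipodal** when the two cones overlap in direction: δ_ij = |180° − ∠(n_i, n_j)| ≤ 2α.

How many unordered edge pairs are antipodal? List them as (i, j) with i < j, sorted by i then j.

count = 6; pairs: (0,2), (0,3), (0,4), (1,4), (1,5), (2,5)

α = atan 0.75 = 36.87°;  2α = 73.74°
n_0 = (+0.6710, +0.7415)
n_1 = (-0.6504, +0.7596)
n_2 = (-0.9794, -0.2019)
n_3 = (-0.7887, -0.6147)
n_4 = (-0.3678, -0.9299)
n_5 = (+0.5869, -0.8097)
  (0,1): δ = 97.29°  ·
  (0,2): δ = 36.21°  ✓
  (0,3): δ = 9.93°  ✓
  (0,4): δ = 20.56°  ✓
  (0,5): δ = 78.08°  ·
  (1,2): δ = 118.92°  ·
  (1,3): δ = 92.64°  ·
  (1,4): δ = 62.15°  ✓
  (1,5): δ = 4.63°  ✓
  (2,3): δ = 153.71°  ·
  (2,4): δ = 123.23°  ·
  (2,5): δ = 65.71°  ✓
  (3,4): δ = 149.52°  ·
  (3,5): δ = 92.00°  ·
  (4,5): δ = 122.48°  ·
antipodal pairs: 6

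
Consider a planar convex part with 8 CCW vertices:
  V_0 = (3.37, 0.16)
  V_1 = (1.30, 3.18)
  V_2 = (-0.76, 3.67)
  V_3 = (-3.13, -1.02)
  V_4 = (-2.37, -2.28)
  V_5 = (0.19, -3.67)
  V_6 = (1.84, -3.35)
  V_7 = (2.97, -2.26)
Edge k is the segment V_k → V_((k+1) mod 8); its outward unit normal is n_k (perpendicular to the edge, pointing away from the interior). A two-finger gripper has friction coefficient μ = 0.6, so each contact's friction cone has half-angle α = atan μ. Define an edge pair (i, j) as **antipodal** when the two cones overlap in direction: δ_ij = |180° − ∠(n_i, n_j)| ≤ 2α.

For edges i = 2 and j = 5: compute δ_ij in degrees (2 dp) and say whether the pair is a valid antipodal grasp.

α = atan 0.6 = 30.96°;  2α = 61.93°
edge 2: e_2 = (-2.37, -4.69);  n_2 = (-0.8925, +0.4510)
edge 5: e_5 = (+1.65, +0.32);  n_5 = (+0.1904, -0.9817)
∠(n_2, n_5) = 127.78°
δ = |180° − 127.78°| = 52.22°
52.22° ≤ 2α = 61.93°  →  valid

δ = 52.22°, valid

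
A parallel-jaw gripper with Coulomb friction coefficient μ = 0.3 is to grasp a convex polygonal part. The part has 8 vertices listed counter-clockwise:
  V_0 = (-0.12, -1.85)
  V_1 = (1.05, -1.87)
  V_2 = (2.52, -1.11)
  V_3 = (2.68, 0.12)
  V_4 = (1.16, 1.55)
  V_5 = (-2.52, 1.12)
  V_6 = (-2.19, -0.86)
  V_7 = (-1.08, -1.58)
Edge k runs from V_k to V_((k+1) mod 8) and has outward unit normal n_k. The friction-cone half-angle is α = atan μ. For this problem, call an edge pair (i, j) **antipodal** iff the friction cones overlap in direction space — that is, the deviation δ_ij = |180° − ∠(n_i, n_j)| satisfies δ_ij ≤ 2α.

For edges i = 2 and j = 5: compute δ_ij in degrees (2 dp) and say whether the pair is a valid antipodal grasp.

δ = 16.87°, valid

α = atan 0.3 = 16.70°;  2α = 33.40°
edge 2: e_2 = (+0.16, +1.23);  n_2 = (+0.9916, -0.1290)
edge 5: e_5 = (+0.33, -1.98);  n_5 = (-0.9864, -0.1644)
∠(n_2, n_5) = 163.13°
δ = |180° − 163.13°| = 16.87°
16.87° ≤ 2α = 33.40°  →  valid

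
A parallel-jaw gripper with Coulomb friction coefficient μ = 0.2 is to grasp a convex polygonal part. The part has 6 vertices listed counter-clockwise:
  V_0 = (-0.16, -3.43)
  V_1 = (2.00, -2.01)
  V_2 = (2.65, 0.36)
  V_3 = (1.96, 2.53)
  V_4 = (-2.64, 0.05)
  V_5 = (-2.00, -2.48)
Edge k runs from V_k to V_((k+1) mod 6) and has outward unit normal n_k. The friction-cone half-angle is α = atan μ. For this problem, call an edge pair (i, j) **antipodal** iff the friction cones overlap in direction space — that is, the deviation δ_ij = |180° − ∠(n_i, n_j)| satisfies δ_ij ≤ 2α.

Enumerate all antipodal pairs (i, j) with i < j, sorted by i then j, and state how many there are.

α = atan 0.2 = 11.31°;  2α = 22.62°
n_0 = (+0.5493, -0.8356)
n_1 = (+0.9644, -0.2645)
n_2 = (+0.9530, +0.3030)
n_3 = (-0.4746, +0.8802)
n_4 = (-0.9695, -0.2452)
n_5 = (-0.4588, -0.8886)
  (0,1): δ = 138.66°  ·
  (0,2): δ = 105.68°  ·
  (0,3): δ = 4.99°  ✓
  (0,4): δ = 70.87°  ·
  (0,5): δ = 119.37°  ·
  (1,2): δ = 147.02°  ·
  (1,3): δ = 46.33°  ·
  (1,4): δ = 29.53°  ·
  (1,5): δ = 78.03°  ·
  (2,3): δ = 79.31°  ·
  (2,4): δ = 3.44°  ✓
  (2,5): δ = 45.05°  ·
  (3,4): δ = 104.13°  ·
  (3,5): δ = 55.64°  ·
  (4,5): δ = 131.50°  ·
antipodal pairs: 2

count = 2; pairs: (0,3), (2,4)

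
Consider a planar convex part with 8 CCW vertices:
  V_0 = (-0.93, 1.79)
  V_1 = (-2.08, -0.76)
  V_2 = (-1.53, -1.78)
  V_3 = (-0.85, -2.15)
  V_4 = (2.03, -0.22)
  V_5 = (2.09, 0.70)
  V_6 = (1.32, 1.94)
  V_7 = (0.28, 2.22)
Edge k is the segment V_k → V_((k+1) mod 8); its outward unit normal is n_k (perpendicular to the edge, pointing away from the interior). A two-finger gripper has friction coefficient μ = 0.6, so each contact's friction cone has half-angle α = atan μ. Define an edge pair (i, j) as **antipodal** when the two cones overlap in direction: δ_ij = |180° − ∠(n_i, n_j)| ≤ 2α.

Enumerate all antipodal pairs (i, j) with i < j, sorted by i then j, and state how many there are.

count = 11; pairs: (0,3), (0,4), (0,5), (1,4), (1,5), (1,6), (2,5), (2,6), (2,7), (3,6), (3,7)

α = atan 0.6 = 30.96°;  2α = 61.93°
n_0 = (-0.9116, +0.4111)
n_1 = (-0.8802, -0.4746)
n_2 = (-0.4779, -0.8784)
n_3 = (+0.5567, -0.8307)
n_4 = (+0.9979, -0.0651)
n_5 = (+0.8495, +0.5275)
n_6 = (+0.2600, +0.9656)
n_7 = (-0.3349, +0.9423)
  (0,1): δ = 127.39°  ·
  (0,2): δ = 94.28°  ·
  (0,3): δ = 31.90°  ✓
  (0,4): δ = 20.54°  ✓
  (0,5): δ = 56.11°  ✓
  (0,6): δ = 99.21°  ·
  (0,7): δ = 133.84°  ·
  (1,2): δ = 146.89°  ·
  (1,3): δ = 84.51°  ·
  (1,4): δ = 32.07°  ✓
  (1,5): δ = 3.50°  ✓
  (1,6): δ = 46.60°  ✓
  (1,7): δ = 81.23°  ·
  (2,3): δ = 117.62°  ·
  (2,4): δ = 65.18°  ·
  (2,5): δ = 29.61°  ✓
  (2,6): δ = 13.48°  ✓
  (2,7): δ = 48.12°  ✓
  (3,4): δ = 127.56°  ·
  (3,5): δ = 91.99°  ·
  (3,6): δ = 48.90°  ✓
  (3,7): δ = 14.26°  ✓
  (4,5): δ = 144.43°  ·
  (4,6): δ = 101.34°  ·
  (4,7): δ = 66.70°  ·
  (5,6): δ = 136.91°  ·
  (5,7): δ = 102.28°  ·
  (6,7): δ = 145.37°  ·
antipodal pairs: 11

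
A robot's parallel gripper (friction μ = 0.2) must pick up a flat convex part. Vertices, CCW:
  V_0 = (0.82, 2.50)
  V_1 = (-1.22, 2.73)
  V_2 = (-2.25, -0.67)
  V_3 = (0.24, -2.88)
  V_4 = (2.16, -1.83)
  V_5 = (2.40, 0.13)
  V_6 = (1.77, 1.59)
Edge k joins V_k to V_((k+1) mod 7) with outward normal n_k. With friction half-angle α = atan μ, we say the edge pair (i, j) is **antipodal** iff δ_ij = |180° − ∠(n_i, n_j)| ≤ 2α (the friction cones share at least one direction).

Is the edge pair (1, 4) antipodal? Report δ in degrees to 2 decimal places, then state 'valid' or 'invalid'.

δ = 9.87°, valid

α = atan 0.2 = 11.31°;  2α = 22.62°
edge 1: e_1 = (-1.03, -3.40);  n_1 = (-0.9570, +0.2899)
edge 4: e_4 = (+0.24, +1.96);  n_4 = (+0.9926, -0.1215)
∠(n_1, n_4) = 170.13°
δ = |180° − 170.13°| = 9.87°
9.87° ≤ 2α = 22.62°  →  valid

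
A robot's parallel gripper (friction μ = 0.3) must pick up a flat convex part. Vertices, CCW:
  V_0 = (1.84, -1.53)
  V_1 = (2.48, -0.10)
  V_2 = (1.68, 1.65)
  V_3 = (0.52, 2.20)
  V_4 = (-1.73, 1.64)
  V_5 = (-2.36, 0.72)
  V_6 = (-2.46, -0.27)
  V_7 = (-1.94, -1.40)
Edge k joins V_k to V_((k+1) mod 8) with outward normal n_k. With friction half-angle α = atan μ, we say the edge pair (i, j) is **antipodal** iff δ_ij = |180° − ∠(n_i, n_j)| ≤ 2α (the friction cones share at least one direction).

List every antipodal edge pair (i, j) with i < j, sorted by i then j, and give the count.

α = atan 0.3 = 16.70°;  2α = 33.40°
n_0 = (+0.9128, -0.4085)
n_1 = (+0.9095, +0.4158)
n_2 = (+0.4284, +0.9036)
n_3 = (-0.2415, +0.9704)
n_4 = (-0.8251, +0.5650)
n_5 = (-0.9949, +0.1005)
n_6 = (-0.9084, -0.4180)
n_7 = (-0.0344, -0.9994)
  (0,1): δ = 131.32°  ·
  (0,2): δ = 91.26°  ·
  (0,3): δ = 51.91°  ·
  (0,4): δ = 10.29°  ✓
  (0,5): δ = 18.34°  ✓
  (0,6): δ = 48.82°  ·
  (0,7): δ = 112.14°  ·
  (1,2): δ = 139.93°  ·
  (1,3): δ = 100.59°  ·
  (1,4): δ = 58.97°  ·
  (1,5): δ = 30.34°  ✓
  (1,6): δ = 0.14°  ✓
  (1,7): δ = 63.46°  ·
  (2,3): δ = 140.66°  ·
  (2,4): δ = 99.04°  ·
  (2,5): δ = 70.40°  ·
  (2,6): δ = 39.92°  ·
  (2,7): δ = 23.40°  ✓
  (3,4): δ = 138.38°  ·
  (3,5): δ = 109.74°  ·
  (3,6): δ = 79.27°  ·
  (3,7): δ = 15.95°  ✓
  (4,5): δ = 151.37°  ·
  (4,6): δ = 120.89°  ·
  (4,7): δ = 57.57°  ·
  (5,6): δ = 149.52°  ·
  (5,7): δ = 86.20°  ·
  (6,7): δ = 116.68°  ·
antipodal pairs: 6

count = 6; pairs: (0,4), (0,5), (1,5), (1,6), (2,7), (3,7)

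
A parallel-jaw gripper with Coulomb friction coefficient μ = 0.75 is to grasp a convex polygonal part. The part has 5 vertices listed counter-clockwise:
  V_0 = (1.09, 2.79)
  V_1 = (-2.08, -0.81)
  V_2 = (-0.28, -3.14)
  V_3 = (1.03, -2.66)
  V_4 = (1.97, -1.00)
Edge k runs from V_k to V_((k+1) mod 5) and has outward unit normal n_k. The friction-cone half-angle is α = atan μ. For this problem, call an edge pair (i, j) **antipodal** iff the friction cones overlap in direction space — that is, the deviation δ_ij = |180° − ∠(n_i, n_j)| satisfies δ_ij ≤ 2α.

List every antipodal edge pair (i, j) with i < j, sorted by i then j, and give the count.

α = atan 0.75 = 36.87°;  2α = 73.74°
n_0 = (-0.7505, +0.6609)
n_1 = (-0.7914, -0.6114)
n_2 = (+0.3440, -0.9390)
n_3 = (+0.8702, -0.4927)
n_4 = (+0.9741, +0.2262)
  (0,1): δ = 100.95°  ·
  (0,2): δ = 28.51°  ✓
  (0,3): δ = 11.84°  ✓
  (0,4): δ = 54.44°  ✓
  (1,2): δ = 107.56°  ·
  (1,3): δ = 67.21°  ✓
  (1,4): δ = 24.62°  ✓
  (2,3): δ = 139.64°  ·
  (2,4): δ = 97.05°  ·
  (3,4): δ = 137.41°  ·
antipodal pairs: 5

count = 5; pairs: (0,2), (0,3), (0,4), (1,3), (1,4)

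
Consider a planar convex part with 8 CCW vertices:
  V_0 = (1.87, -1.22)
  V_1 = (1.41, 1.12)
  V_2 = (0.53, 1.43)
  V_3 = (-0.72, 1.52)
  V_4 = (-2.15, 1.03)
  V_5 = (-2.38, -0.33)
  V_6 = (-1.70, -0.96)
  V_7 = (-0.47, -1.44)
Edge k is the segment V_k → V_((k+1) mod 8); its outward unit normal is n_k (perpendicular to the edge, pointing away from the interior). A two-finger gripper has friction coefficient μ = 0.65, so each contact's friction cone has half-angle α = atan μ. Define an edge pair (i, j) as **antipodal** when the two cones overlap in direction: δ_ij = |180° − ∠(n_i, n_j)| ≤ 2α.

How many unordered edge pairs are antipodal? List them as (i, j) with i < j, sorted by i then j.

count = 12; pairs: (0,4), (0,5), (0,6), (1,5), (1,6), (1,7), (2,5), (2,6), (2,7), (3,5), (3,6), (3,7)

α = atan 0.65 = 33.02°;  2α = 66.05°
n_0 = (+0.9812, +0.1929)
n_1 = (+0.3323, +0.9432)
n_2 = (+0.0718, +0.9974)
n_3 = (-0.3242, +0.9460)
n_4 = (-0.9860, +0.1667)
n_5 = (-0.6796, -0.7336)
n_6 = (-0.3635, -0.9316)
n_7 = (+0.0936, -0.9956)
  (0,1): δ = 120.53°  ·
  (0,2): δ = 105.24°  ·
  (0,3): δ = 82.21°  ·
  (0,4): δ = 20.72°  ✓
  (0,5): δ = 36.06°  ✓
  (0,6): δ = 57.56°  ✓
  (0,7): δ = 84.25°  ·
  (1,2): δ = 164.71°  ·
  (1,3): δ = 141.68°  ·
  (1,4): δ = 80.19°  ·
  (1,5): δ = 23.41°  ✓
  (1,6): δ = 1.91°  ✓
  (1,7): δ = 24.78°  ✓
  (2,3): δ = 156.97°  ·
  (2,4): δ = 95.48°  ·
  (2,5): δ = 38.70°  ✓
  (2,6): δ = 17.20°  ✓
  (2,7): δ = 9.49°  ✓
  (3,4): δ = 118.51°  ·
  (3,5): δ = 61.73°  ✓
  (3,6): δ = 40.23°  ✓
  (3,7): δ = 13.54°  ✓
  (4,5): δ = 123.22°  ·
  (4,6): δ = 101.72°  ·
  (4,7): δ = 75.03°  ·
  (5,6): δ = 158.50°  ·
  (5,7): δ = 131.81°  ·
  (6,7): δ = 153.31°  ·
antipodal pairs: 12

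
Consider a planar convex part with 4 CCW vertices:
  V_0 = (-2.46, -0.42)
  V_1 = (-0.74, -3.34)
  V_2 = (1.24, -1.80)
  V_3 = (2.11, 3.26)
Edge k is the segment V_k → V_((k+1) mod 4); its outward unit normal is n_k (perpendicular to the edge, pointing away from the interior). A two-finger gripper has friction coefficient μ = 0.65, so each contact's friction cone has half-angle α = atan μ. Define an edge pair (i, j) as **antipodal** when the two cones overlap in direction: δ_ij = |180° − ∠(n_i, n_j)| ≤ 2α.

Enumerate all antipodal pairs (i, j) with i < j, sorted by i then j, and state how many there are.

count = 3; pairs: (0,2), (1,3), (2,3)

α = atan 0.65 = 33.02°;  2α = 66.05°
n_0 = (-0.8616, -0.5075)
n_1 = (+0.6139, -0.7894)
n_2 = (+0.9855, -0.1695)
n_3 = (-0.6272, +0.7789)
  (0,1): δ = 82.62°  ·
  (0,2): δ = 40.26°  ✓
  (0,3): δ = 98.34°  ·
  (1,2): δ = 137.63°  ·
  (1,3): δ = 0.97°  ✓
  (2,3): δ = 41.40°  ✓
antipodal pairs: 3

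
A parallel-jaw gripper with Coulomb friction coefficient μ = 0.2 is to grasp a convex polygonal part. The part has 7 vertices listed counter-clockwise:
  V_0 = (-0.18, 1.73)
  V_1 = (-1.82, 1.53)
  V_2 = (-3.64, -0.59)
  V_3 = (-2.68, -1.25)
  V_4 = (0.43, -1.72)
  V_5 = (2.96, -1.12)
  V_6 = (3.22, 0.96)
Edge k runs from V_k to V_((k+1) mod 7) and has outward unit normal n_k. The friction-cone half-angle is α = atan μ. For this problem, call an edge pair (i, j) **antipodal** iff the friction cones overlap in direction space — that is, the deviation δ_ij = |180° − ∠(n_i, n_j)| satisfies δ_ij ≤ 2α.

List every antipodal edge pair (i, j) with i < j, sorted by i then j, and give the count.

count = 4; pairs: (0,3), (0,4), (2,6), (3,6)

α = atan 0.2 = 11.31°;  2α = 22.62°
n_0 = (-0.1211, +0.9926)
n_1 = (-0.7588, +0.6514)
n_2 = (-0.5665, -0.8240)
n_3 = (-0.1494, -0.9888)
n_4 = (+0.2308, -0.9730)
n_5 = (+0.9923, -0.1240)
n_6 = (+0.2209, +0.9753)
  (0,1): δ = 137.60°  ·
  (0,2): δ = 41.46°  ·
  (0,3): δ = 15.55°  ✓
  (0,4): δ = 6.39°  ✓
  (0,5): δ = 75.92°  ·
  (0,6): δ = 160.29°  ·
  (1,2): δ = 83.86°  ·
  (1,3): δ = 57.95°  ·
  (1,4): δ = 36.01°  ·
  (1,5): δ = 33.52°  ·
  (1,6): δ = 117.89°  ·
  (2,3): δ = 154.09°  ·
  (2,4): δ = 132.15°  ·
  (2,5): δ = 62.62°  ·
  (2,6): δ = 21.75°  ✓
  (3,4): δ = 158.06°  ·
  (3,5): δ = 88.53°  ·
  (3,6): δ = 4.17°  ✓
  (4,5): δ = 110.47°  ·
  (4,6): δ = 26.10°  ·
  (5,6): δ = 95.64°  ·
antipodal pairs: 4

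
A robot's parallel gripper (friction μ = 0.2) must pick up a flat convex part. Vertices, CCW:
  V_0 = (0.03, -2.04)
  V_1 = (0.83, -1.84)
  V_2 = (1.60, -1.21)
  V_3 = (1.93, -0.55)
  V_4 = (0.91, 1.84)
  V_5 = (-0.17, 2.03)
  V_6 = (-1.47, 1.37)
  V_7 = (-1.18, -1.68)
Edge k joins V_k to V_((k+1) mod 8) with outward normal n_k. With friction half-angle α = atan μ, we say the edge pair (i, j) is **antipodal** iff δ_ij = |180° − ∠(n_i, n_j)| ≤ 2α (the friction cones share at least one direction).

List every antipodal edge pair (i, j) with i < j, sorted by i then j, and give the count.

α = atan 0.2 = 11.31°;  2α = 22.62°
n_0 = (+0.2425, -0.9701)
n_1 = (+0.6332, -0.7740)
n_2 = (+0.8944, -0.4472)
n_3 = (+0.9197, +0.3925)
n_4 = (+0.1733, +0.9849)
n_5 = (-0.4527, +0.8917)
n_6 = (-0.9955, -0.0947)
n_7 = (-0.2852, -0.9585)
  (0,1): δ = 154.75°  ·
  (0,2): δ = 130.60°  ·
  (0,3): δ = 80.92°  ·
  (0,4): δ = 24.01°  ·
  (0,5): δ = 12.88°  ✓
  (0,6): δ = 81.40°  ·
  (0,7): δ = 149.39°  ·
  (1,2): δ = 155.85°  ·
  (1,3): δ = 106.18°  ·
  (1,4): δ = 49.27°  ·
  (1,5): δ = 12.37°  ✓
  (1,6): δ = 56.14°  ·
  (1,7): δ = 124.14°  ·
  (2,3): δ = 130.32°  ·
  (2,4): δ = 73.41°  ·
  (2,5): δ = 36.52°  ·
  (2,6): δ = 32.00°  ·
  (2,7): δ = 100.00°  ·
  (3,4): δ = 123.09°  ·
  (3,5): δ = 86.20°  ·
  (3,6): δ = 17.68°  ✓
  (3,7): δ = 50.32°  ·
  (4,5): δ = 143.11°  ·
  (4,6): δ = 74.59°  ·
  (4,7): δ = 6.59°  ✓
  (5,6): δ = 111.49°  ·
  (5,7): δ = 43.49°  ·
  (6,7): δ = 112.00°  ·
antipodal pairs: 4

count = 4; pairs: (0,5), (1,5), (3,6), (4,7)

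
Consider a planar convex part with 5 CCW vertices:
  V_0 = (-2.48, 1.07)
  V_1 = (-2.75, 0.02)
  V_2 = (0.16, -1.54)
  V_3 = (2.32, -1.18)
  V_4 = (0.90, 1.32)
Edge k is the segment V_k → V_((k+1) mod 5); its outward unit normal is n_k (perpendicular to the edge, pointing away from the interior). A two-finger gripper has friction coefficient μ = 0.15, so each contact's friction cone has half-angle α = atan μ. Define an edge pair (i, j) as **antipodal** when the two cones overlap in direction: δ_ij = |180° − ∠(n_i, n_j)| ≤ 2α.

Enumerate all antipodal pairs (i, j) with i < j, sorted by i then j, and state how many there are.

count = 1; pairs: (2,4)

α = atan 0.15 = 8.53°;  2α = 17.06°
n_0 = (-0.9685, +0.2490)
n_1 = (-0.4725, -0.8813)
n_2 = (+0.1644, -0.9864)
n_3 = (+0.8695, +0.4939)
n_4 = (-0.0738, +0.9973)
  (0,1): δ = 103.77°  ·
  (0,2): δ = 66.12°  ·
  (0,3): δ = 44.02°  ·
  (0,4): δ = 108.65°  ·
  (1,2): δ = 142.34°  ·
  (1,3): δ = 32.21°  ·
  (1,4): δ = 32.43°  ·
  (2,3): δ = 69.87°  ·
  (2,4): δ = 5.23°  ✓
  (3,4): δ = 115.37°  ·
antipodal pairs: 1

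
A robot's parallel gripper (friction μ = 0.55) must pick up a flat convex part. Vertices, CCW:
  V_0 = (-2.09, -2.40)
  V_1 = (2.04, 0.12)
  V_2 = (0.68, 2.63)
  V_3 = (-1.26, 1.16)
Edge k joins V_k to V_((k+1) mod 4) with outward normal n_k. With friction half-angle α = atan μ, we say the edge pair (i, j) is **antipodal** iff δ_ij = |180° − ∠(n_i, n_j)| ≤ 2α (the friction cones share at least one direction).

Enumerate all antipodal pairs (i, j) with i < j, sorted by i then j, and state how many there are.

α = atan 0.55 = 28.81°;  2α = 57.62°
n_0 = (+0.5209, -0.8536)
n_1 = (+0.8792, +0.4764)
n_2 = (-0.6039, +0.7970)
n_3 = (-0.9739, +0.2271)
  (0,1): δ = 92.94°  ·
  (0,2): δ = 5.76°  ✓
  (0,3): δ = 45.49°  ✓
  (1,2): δ = 81.30°  ·
  (1,3): δ = 41.57°  ✓
  (2,3): δ = 140.28°  ·
antipodal pairs: 3

count = 3; pairs: (0,2), (0,3), (1,3)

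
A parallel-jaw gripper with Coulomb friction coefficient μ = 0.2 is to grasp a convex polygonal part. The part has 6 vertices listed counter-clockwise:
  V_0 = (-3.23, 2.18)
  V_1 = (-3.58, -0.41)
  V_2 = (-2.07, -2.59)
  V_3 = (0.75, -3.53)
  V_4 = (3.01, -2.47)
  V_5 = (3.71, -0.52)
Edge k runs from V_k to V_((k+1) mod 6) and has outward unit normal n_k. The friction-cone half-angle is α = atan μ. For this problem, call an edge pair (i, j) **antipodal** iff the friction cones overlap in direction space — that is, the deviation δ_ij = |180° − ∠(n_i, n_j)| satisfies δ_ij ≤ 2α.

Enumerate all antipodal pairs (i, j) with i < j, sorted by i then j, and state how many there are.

α = atan 0.2 = 11.31°;  2α = 22.62°
n_0 = (-0.9910, +0.1339)
n_1 = (-0.8221, -0.5694)
n_2 = (-0.3162, -0.9487)
n_3 = (+0.4246, -0.9054)
n_4 = (+0.9412, -0.3379)
n_5 = (+0.3626, +0.9320)
  (0,1): δ = 137.60°  ·
  (0,2): δ = 100.74°  ·
  (0,3): δ = 57.18°  ·
  (0,4): δ = 12.05°  ✓
  (0,5): δ = 76.44°  ·
  (1,2): δ = 143.14°  ·
  (1,3): δ = 99.58°  ·
  (1,4): δ = 54.46°  ·
  (1,5): δ = 34.03°  ·
  (2,3): δ = 136.44°  ·
  (2,4): δ = 91.31°  ·
  (2,5): δ = 2.82°  ✓
  (3,4): δ = 134.87°  ·
  (3,5): δ = 46.39°  ·
  (4,5): δ = 91.51°  ·
antipodal pairs: 2

count = 2; pairs: (0,4), (2,5)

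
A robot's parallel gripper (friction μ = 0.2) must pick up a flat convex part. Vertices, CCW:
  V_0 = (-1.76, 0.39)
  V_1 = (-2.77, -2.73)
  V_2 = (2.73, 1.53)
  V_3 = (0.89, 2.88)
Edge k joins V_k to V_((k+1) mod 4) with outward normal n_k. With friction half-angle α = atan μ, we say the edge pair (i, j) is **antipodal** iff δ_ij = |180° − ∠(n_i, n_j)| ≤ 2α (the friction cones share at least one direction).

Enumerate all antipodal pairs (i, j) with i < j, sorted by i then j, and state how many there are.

count = 1; pairs: (1,3)

α = atan 0.2 = 11.31°;  2α = 22.62°
n_0 = (-0.9514, +0.3080)
n_1 = (+0.6123, -0.7906)
n_2 = (+0.5916, +0.8063)
n_3 = (-0.6848, +0.7288)
  (0,1): δ = 34.30°  ·
  (0,2): δ = 71.67°  ·
  (0,3): δ = 151.15°  ·
  (1,2): δ = 74.03°  ·
  (1,3): δ = 5.46°  ✓
  (2,3): δ = 100.52°  ·
antipodal pairs: 1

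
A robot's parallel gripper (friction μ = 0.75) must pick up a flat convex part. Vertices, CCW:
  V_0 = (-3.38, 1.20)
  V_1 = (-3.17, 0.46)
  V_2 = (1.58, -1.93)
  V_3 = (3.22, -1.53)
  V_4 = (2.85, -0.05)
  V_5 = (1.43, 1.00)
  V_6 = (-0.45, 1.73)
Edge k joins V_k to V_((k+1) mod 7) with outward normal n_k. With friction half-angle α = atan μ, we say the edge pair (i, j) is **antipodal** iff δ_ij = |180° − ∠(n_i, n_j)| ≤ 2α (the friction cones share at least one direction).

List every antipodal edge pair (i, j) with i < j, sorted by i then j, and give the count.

α = atan 0.75 = 36.87°;  2α = 73.74°
n_0 = (-0.9620, -0.2730)
n_1 = (-0.4495, -0.8933)
n_2 = (+0.2370, -0.9715)
n_3 = (+0.9701, +0.2425)
n_4 = (+0.5946, +0.8041)
n_5 = (+0.3620, +0.9322)
n_6 = (-0.1780, +0.9840)
  (0,1): δ = 132.55°  ·
  (0,2): δ = 92.14°  ·
  (0,3): δ = 1.81°  ✓
  (0,4): δ = 37.68°  ✓
  (0,5): δ = 52.94°  ✓
  (0,6): δ = 84.41°  ·
  (1,2): δ = 139.58°  ·
  (1,3): δ = 49.25°  ✓
  (1,4): δ = 9.77°  ✓
  (1,5): δ = 5.49°  ✓
  (1,6): δ = 36.96°  ✓
  (2,3): δ = 89.67°  ·
  (2,4): δ = 50.19°  ✓
  (2,5): δ = 34.93°  ✓
  (2,6): δ = 3.45°  ✓
  (3,4): δ = 140.52°  ·
  (3,5): δ = 125.26°  ·
  (3,6): δ = 93.78°  ·
  (4,5): δ = 164.74°  ·
  (4,6): δ = 133.27°  ·
  (5,6): δ = 148.53°  ·
antipodal pairs: 10

count = 10; pairs: (0,3), (0,4), (0,5), (1,3), (1,4), (1,5), (1,6), (2,4), (2,5), (2,6)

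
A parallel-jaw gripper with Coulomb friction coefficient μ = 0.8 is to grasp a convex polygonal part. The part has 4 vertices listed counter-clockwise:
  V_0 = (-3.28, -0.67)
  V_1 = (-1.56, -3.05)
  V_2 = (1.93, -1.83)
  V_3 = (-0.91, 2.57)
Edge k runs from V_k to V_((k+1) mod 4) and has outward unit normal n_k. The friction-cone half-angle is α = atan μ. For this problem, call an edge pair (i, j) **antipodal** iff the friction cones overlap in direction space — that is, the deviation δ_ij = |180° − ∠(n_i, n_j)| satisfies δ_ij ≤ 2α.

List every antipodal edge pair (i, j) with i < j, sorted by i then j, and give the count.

count = 4; pairs: (0,2), (1,2), (1,3), (2,3)

α = atan 0.8 = 38.66°;  2α = 77.32°
n_0 = (-0.8105, -0.5857)
n_1 = (+0.3300, -0.9440)
n_2 = (+0.8402, +0.5423)
n_3 = (-0.8071, +0.5904)
  (0,1): δ = 106.59°  ·
  (0,2): δ = 3.01°  ✓
  (0,3): δ = 107.96°  ·
  (1,2): δ = 76.43°  ✓
  (1,3): δ = 34.55°  ✓
  (2,3): δ = 69.03°  ✓
antipodal pairs: 4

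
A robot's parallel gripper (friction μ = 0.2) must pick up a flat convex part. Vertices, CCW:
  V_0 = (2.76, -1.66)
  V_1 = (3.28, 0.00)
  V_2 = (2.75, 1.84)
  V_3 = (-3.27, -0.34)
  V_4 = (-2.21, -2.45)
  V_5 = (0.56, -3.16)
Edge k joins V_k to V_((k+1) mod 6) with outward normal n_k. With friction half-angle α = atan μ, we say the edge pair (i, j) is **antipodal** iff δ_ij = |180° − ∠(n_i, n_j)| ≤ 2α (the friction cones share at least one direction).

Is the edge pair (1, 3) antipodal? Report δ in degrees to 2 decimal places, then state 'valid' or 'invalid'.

δ = 10.60°, valid

α = atan 0.2 = 11.31°;  2α = 22.62°
edge 1: e_1 = (-0.53, +1.84);  n_1 = (+0.9609, +0.2768)
edge 3: e_3 = (+1.06, -2.11);  n_3 = (-0.8936, -0.4489)
∠(n_1, n_3) = 169.40°
δ = |180° − 169.40°| = 10.60°
10.60° ≤ 2α = 22.62°  →  valid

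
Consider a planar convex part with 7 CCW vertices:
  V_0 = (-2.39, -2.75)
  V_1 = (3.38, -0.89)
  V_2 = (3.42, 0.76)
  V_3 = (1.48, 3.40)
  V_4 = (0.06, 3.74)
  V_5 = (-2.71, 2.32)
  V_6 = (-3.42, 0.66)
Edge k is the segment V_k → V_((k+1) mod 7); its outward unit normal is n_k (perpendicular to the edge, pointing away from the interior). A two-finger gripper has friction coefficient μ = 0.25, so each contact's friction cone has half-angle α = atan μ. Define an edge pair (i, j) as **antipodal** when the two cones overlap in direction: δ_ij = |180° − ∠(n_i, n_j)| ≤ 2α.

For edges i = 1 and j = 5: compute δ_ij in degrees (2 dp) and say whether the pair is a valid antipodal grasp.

δ = 21.77°, valid

α = atan 0.25 = 14.04°;  2α = 28.07°
edge 1: e_1 = (+0.04, +1.65);  n_1 = (+0.9997, -0.0242)
edge 5: e_5 = (-0.71, -1.66);  n_5 = (-0.9194, +0.3933)
∠(n_1, n_5) = 158.23°
δ = |180° − 158.23°| = 21.77°
21.77° ≤ 2α = 28.07°  →  valid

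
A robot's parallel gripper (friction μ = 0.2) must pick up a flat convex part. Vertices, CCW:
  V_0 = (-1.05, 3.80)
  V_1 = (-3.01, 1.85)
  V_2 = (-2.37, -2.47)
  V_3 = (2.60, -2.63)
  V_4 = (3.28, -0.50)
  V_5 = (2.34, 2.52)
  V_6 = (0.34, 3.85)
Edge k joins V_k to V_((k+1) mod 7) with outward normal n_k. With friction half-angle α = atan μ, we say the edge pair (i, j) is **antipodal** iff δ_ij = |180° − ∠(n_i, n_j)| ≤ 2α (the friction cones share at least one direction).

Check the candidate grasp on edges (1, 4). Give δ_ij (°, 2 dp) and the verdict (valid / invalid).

α = atan 0.2 = 11.31°;  2α = 22.62°
edge 1: e_1 = (+0.64, -4.32);  n_1 = (-0.9892, -0.1465)
edge 4: e_4 = (-0.94, +3.02);  n_4 = (+0.9548, +0.2972)
∠(n_1, n_4) = 171.14°
δ = |180° − 171.14°| = 8.86°
8.86° ≤ 2α = 22.62°  →  valid

δ = 8.86°, valid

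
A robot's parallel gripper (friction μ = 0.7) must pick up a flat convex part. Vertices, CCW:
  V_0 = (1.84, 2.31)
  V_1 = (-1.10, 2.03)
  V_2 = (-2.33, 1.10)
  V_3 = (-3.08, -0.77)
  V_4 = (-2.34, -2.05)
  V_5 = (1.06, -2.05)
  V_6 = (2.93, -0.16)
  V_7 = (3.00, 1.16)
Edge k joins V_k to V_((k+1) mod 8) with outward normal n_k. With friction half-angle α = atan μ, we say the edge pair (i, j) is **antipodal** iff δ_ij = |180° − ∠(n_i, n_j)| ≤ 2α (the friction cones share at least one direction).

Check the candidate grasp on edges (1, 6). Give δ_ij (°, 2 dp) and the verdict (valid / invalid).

α = atan 0.7 = 34.99°;  2α = 69.98°
edge 1: e_1 = (-1.23, -0.93);  n_1 = (-0.6031, +0.7977)
edge 6: e_6 = (+0.07, +1.32);  n_6 = (+0.9986, -0.0530)
∠(n_1, n_6) = 130.13°
δ = |180° − 130.13°| = 49.87°
49.87° ≤ 2α = 69.98°  →  valid

δ = 49.87°, valid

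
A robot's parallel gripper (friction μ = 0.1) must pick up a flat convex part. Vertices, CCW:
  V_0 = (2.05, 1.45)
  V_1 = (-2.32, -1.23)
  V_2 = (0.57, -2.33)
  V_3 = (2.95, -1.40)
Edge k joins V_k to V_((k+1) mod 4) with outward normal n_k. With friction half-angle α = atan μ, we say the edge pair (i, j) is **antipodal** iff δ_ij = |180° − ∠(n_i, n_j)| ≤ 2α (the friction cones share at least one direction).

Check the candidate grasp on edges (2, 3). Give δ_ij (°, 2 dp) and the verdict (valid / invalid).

α = atan 0.1 = 5.71°;  2α = 11.42°
edge 2: e_2 = (+2.38, +0.93);  n_2 = (+0.3640, -0.9314)
edge 3: e_3 = (-0.90, +2.85);  n_3 = (+0.9536, +0.3011)
∠(n_2, n_3) = 86.18°
δ = |180° − 86.18°| = 93.82°
93.82° > 2α = 11.42°  →  invalid

δ = 93.82°, invalid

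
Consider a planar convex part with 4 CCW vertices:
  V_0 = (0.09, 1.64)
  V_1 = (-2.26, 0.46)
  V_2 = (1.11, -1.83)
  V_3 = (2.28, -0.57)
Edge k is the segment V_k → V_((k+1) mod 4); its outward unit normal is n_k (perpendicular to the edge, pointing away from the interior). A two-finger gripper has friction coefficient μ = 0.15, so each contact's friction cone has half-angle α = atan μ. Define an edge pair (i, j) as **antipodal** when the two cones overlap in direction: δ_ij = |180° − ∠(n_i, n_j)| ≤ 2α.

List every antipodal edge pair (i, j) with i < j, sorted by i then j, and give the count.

α = atan 0.15 = 8.53°;  2α = 17.06°
n_0 = (-0.4487, +0.8937)
n_1 = (-0.5620, -0.8271)
n_2 = (+0.7328, -0.6805)
n_3 = (+0.7103, +0.7039)
  (0,1): δ = 60.86°  ·
  (0,2): δ = 20.46°  ·
  (0,3): δ = 108.08°  ·
  (1,2): δ = 98.68°  ·
  (1,3): δ = 11.06°  ✓
  (2,3): δ = 92.38°  ·
antipodal pairs: 1

count = 1; pairs: (1,3)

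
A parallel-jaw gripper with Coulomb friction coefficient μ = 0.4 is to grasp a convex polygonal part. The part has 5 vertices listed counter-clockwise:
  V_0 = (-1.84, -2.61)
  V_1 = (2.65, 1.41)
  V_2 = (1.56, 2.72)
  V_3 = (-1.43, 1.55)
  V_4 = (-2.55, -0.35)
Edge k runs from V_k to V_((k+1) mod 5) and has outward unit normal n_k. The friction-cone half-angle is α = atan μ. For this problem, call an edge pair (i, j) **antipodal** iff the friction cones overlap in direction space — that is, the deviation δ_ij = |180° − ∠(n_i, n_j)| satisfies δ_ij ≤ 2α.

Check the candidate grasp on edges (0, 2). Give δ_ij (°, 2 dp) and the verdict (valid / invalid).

δ = 20.47°, valid

α = atan 0.4 = 21.80°;  2α = 43.60°
edge 0: e_0 = (+4.49, +4.02);  n_0 = (+0.6670, -0.7450)
edge 2: e_2 = (-2.99, -1.17);  n_2 = (-0.3644, +0.9312)
∠(n_0, n_2) = 159.53°
δ = |180° − 159.53°| = 20.47°
20.47° ≤ 2α = 43.60°  →  valid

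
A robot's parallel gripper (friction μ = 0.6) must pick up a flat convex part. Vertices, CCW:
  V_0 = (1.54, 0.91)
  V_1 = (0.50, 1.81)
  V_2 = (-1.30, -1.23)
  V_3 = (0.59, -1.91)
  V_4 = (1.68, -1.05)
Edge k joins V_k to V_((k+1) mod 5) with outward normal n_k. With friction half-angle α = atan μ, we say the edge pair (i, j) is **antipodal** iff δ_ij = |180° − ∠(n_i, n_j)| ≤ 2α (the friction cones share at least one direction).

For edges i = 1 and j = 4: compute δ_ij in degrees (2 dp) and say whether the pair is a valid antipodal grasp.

δ = 34.72°, valid

α = atan 0.6 = 30.96°;  2α = 61.93°
edge 1: e_1 = (-1.80, -3.04);  n_1 = (-0.8605, +0.5095)
edge 4: e_4 = (-0.14, +1.96);  n_4 = (+0.9975, +0.0712)
∠(n_1, n_4) = 145.28°
δ = |180° − 145.28°| = 34.72°
34.72° ≤ 2α = 61.93°  →  valid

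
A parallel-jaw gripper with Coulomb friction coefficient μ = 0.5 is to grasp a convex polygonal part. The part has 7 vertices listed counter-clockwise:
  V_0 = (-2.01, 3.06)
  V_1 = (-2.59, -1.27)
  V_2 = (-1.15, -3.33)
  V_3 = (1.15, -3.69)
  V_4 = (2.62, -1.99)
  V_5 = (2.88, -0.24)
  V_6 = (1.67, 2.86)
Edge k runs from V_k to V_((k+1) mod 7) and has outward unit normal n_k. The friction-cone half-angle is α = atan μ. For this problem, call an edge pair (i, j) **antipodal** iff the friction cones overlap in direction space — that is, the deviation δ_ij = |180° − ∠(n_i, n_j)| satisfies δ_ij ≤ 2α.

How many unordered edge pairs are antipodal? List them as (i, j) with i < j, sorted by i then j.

α = atan 0.5 = 26.57°;  2α = 53.13°
n_0 = (-0.9911, +0.1328)
n_1 = (-0.8196, -0.5729)
n_2 = (-0.1546, -0.9880)
n_3 = (+0.7564, -0.6541)
n_4 = (+0.9891, -0.1470)
n_5 = (+0.9316, +0.3636)
n_6 = (+0.0543, +0.9985)
  (0,1): δ = 137.42°  ·
  (0,2): δ = 91.27°  ·
  (0,3): δ = 33.22°  ✓
  (0,4): δ = 0.82°  ✓
  (0,5): δ = 28.95°  ✓
  (0,6): δ = 94.52°  ·
  (1,2): δ = 133.85°  ·
  (1,3): δ = 75.80°  ·
  (1,4): δ = 43.41°  ✓
  (1,5): δ = 13.63°  ✓
  (1,6): δ = 51.93°  ✓
  (2,3): δ = 121.95°  ·
  (2,4): δ = 89.55°  ·
  (2,5): δ = 59.78°  ·
  (2,6): δ = 5.79°  ✓
  (3,4): δ = 147.60°  ·
  (3,5): δ = 117.83°  ·
  (3,6): δ = 52.26°  ✓
  (4,5): δ = 150.23°  ·
  (4,6): δ = 84.66°  ·
  (5,6): δ = 114.43°  ·
antipodal pairs: 8

count = 8; pairs: (0,3), (0,4), (0,5), (1,4), (1,5), (1,6), (2,6), (3,6)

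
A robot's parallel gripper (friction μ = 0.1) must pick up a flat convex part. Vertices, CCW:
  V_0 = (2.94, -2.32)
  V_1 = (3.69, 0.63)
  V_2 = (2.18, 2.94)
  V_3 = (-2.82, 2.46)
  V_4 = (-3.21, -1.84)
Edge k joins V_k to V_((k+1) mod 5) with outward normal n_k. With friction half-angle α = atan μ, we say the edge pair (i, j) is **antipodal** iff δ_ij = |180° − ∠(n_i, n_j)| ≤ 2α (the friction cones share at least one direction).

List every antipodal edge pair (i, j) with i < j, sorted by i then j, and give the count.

α = atan 0.1 = 5.71°;  2α = 11.42°
n_0 = (+0.9692, -0.2464)
n_1 = (+0.8370, +0.5472)
n_2 = (-0.0956, +0.9954)
n_3 = (-0.9959, +0.0903)
n_4 = (-0.0778, -0.9970)
  (0,1): δ = 132.56°  ·
  (0,2): δ = 70.25°  ·
  (0,3): δ = 9.08°  ✓
  (0,4): δ = 99.80°  ·
  (1,2): δ = 117.69°  ·
  (1,3): δ = 38.35°  ·
  (1,4): δ = 52.37°  ·
  (2,3): δ = 100.67°  ·
  (2,4): δ = 9.95°  ✓
  (3,4): δ = 89.28°  ·
antipodal pairs: 2

count = 2; pairs: (0,3), (2,4)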